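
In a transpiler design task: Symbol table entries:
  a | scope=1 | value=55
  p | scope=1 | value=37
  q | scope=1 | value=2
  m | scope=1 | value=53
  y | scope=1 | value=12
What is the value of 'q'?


Searching symbol table for 'q':
  a | scope=1 | value=55
  p | scope=1 | value=37
  q | scope=1 | value=2 <- MATCH
  m | scope=1 | value=53
  y | scope=1 | value=12
Found 'q' at scope 1 with value 2

2


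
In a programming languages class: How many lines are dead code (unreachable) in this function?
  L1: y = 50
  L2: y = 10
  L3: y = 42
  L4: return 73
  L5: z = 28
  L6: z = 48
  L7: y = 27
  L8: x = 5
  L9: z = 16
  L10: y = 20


Analyzing control flow:
  L1: reachable (before return)
  L2: reachable (before return)
  L3: reachable (before return)
  L4: reachable (return statement)
  L5: DEAD (after return at L4)
  L6: DEAD (after return at L4)
  L7: DEAD (after return at L4)
  L8: DEAD (after return at L4)
  L9: DEAD (after return at L4)
  L10: DEAD (after return at L4)
Return at L4, total lines = 10
Dead lines: L5 through L10
Count: 6

6


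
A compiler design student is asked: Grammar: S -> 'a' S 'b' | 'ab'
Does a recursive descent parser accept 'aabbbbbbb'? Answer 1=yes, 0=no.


Grammar accepts strings of the form a^n b^n (n >= 1)
Word: 'aabbbbbbb'
Counting: 2 a's and 7 b's
Check: 2 == 7? No
Mismatch: a-count != b-count
Rejected

0


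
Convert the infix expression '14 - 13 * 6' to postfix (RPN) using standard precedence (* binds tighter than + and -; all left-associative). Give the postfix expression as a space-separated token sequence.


Applying the shunting-yard algorithm:
  Operand 14 -> output
  Push '-' onto operator stack -> op-stack: [-]
  Operand 13 -> output
  Push '*' onto operator stack -> op-stack: [-, *]
  Operand 6 -> output
  End of input: pop '*' to output
  End of input: pop '-' to output
Postfix result: 14 13 6 * -

14 13 6 * -


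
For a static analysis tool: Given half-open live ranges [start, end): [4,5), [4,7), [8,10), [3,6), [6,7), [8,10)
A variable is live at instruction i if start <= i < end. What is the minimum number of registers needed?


Live ranges:
  Var0: [4, 5)
  Var1: [4, 7)
  Var2: [8, 10)
  Var3: [3, 6)
  Var4: [6, 7)
  Var5: [8, 10)
Sweep-line events (position, delta, active):
  pos=3 start -> active=1
  pos=4 start -> active=2
  pos=4 start -> active=3
  pos=5 end -> active=2
  pos=6 end -> active=1
  pos=6 start -> active=2
  pos=7 end -> active=1
  pos=7 end -> active=0
  pos=8 start -> active=1
  pos=8 start -> active=2
  pos=10 end -> active=1
  pos=10 end -> active=0
Maximum simultaneous active: 3
Minimum registers needed: 3

3


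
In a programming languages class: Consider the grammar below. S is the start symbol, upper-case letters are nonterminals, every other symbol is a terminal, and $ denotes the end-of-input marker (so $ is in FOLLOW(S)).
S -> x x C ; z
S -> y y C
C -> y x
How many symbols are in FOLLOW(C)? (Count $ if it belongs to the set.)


S is the start symbol and does not occur in any rule body, so FOLLOW(S) = {$}.
Examining every occurrence of C in a rule body:
  S -> x x C ; z : C is followed by terminal ';' -> add ';'
  S -> y y C : C is at the right end -> add FOLLOW(S) = {$}
  C -> y x : C does not occur in the body -> contributes nothing
FOLLOW(C) = {;, $}
Count: 2

2


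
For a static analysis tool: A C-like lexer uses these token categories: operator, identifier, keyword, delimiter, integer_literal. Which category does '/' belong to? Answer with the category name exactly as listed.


Token: '/'
Checking categories:
  identifier: no
  integer_literal: no
  operator: YES
  keyword: no
  delimiter: no
Category: operator

operator


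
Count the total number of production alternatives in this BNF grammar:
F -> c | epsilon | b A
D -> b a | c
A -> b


Counting alternatives per rule:
  F: 3 alternative(s)
  D: 2 alternative(s)
  A: 1 alternative(s)
Sum: 3 + 2 + 1 = 6

6


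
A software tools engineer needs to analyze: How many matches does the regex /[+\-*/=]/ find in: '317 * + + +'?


Pattern: /[+\-*/=]/ (operators)
Input: '317 * + + +'
Scanning for matches:
  Match 1: '*'
  Match 2: '+'
  Match 3: '+'
  Match 4: '+'
Total matches: 4

4


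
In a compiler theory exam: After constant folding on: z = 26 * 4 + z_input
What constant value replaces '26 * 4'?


Identifying constant sub-expression:
  Original: z = 26 * 4 + z_input
  26 and 4 are both compile-time constants
  Evaluating: 26 * 4 = 104
  After folding: z = 104 + z_input

104


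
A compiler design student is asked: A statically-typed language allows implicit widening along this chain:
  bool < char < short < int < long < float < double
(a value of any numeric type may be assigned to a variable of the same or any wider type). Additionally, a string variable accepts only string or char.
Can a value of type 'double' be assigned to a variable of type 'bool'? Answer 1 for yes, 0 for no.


Target variable type: bool
Source value type: double
Numeric ranks: double=6, bool=0
Widening allowed iff rank(source) <= rank(target): 6 <= 0? No
Result: 0

0


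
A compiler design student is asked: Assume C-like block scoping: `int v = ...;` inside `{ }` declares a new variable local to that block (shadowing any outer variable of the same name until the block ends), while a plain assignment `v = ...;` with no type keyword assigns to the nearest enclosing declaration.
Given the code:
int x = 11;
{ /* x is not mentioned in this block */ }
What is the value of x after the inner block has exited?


Analyzing scoping rules:
Outer scope: declares x = 11
Inner block: x is neither redeclared nor assigned -> unchanged
After the block -> 11
Result: 11

11


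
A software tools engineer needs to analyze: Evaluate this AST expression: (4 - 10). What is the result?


Expression: (4 - 10)
Evaluating step by step:
  4 - 10 = -6
Result: -6

-6


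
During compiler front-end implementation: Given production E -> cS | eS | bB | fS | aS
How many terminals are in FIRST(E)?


Production: E -> cS | eS | bB | fS | aS
Examining each alternative for leading terminals:
  E -> cS : first terminal = 'c'
  E -> eS : first terminal = 'e'
  E -> bB : first terminal = 'b'
  E -> fS : first terminal = 'f'
  E -> aS : first terminal = 'a'
FIRST(E) = {a, b, c, e, f}
Count: 5

5


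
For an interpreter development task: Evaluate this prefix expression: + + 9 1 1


Parsing prefix expression: + + 9 1 1
Step 1: Innermost operation '+ 9 1'
  9 + 1 = 10
Step 2: Outer operation '+ [10] 1'
  10 + 1 = 11

11


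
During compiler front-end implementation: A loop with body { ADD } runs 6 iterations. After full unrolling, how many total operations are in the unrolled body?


Loop body operations: ADD (1 op per iteration)
Unrolling 6 iterations:
  Iteration 1: ADD (1 ops)
  Iteration 2: ADD (1 ops)
  Iteration 3: ADD (1 ops)
  Iteration 4: ADD (1 ops)
  Iteration 5: ADD (1 ops)
  Iteration 6: ADD (1 ops)
Total: 6 iterations * 1 ops/iter = 6 operations

6


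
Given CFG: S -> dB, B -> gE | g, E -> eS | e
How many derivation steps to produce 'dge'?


Grammar: S -> dB, B -> gE | g, E -> eS | e
Deriving 'dge':
Step 1: S -> dB => dB
Step 2: B -> gE => dgE
Step 3: E -> e => dge
Total derivation steps: 3

3


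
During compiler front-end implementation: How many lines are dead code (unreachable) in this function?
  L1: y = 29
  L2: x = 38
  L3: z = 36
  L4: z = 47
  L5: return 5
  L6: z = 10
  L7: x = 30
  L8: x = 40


Analyzing control flow:
  L1: reachable (before return)
  L2: reachable (before return)
  L3: reachable (before return)
  L4: reachable (before return)
  L5: reachable (return statement)
  L6: DEAD (after return at L5)
  L7: DEAD (after return at L5)
  L8: DEAD (after return at L5)
Return at L5, total lines = 8
Dead lines: L6 through L8
Count: 3

3


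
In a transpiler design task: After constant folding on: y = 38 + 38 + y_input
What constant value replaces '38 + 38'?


Identifying constant sub-expression:
  Original: y = 38 + 38 + y_input
  38 and 38 are both compile-time constants
  Evaluating: 38 + 38 = 76
  After folding: y = 76 + y_input

76


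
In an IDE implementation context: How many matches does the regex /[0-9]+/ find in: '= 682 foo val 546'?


Pattern: /[0-9]+/ (int literals)
Input: '= 682 foo val 546'
Scanning for matches:
  Match 1: '682'
  Match 2: '546'
Total matches: 2

2


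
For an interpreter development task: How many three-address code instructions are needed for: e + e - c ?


Expression: e + e - c
Generating three-address code (respecting * over +/- precedence):
  Instruction 1: t1 = e + e
  Instruction 2: t2 = t1 - c
Total instructions: 2

2


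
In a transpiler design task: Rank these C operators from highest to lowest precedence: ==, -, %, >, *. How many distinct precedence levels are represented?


Looking up precedence for each operator:
  == -> precedence 3
  - -> precedence 5
  % -> precedence 6
  > -> precedence 4
  * -> precedence 6
Sorted highest to lowest: %, *, -, >, ==
Distinct precedence values: [6, 5, 4, 3]
Number of distinct levels: 4

4


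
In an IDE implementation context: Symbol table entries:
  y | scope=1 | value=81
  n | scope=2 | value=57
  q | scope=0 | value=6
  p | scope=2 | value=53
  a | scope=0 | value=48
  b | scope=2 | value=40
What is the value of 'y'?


Searching symbol table for 'y':
  y | scope=1 | value=81 <- MATCH
  n | scope=2 | value=57
  q | scope=0 | value=6
  p | scope=2 | value=53
  a | scope=0 | value=48
  b | scope=2 | value=40
Found 'y' at scope 1 with value 81

81


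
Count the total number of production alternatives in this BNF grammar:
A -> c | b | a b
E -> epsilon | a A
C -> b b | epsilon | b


Counting alternatives per rule:
  A: 3 alternative(s)
  E: 2 alternative(s)
  C: 3 alternative(s)
Sum: 3 + 2 + 3 = 8

8


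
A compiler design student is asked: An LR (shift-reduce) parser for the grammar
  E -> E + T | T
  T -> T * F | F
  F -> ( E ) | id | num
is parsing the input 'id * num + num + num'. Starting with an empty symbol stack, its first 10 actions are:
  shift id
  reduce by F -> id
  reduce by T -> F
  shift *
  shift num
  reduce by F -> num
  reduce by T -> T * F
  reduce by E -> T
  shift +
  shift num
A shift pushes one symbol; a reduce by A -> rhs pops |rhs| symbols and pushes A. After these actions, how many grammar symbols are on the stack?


Tracking the symbol stack through each action:
  Action 1: shift 'id' : push -> stack = [id] (size 1)
  Action 2: reduce by F -> id : pop 1, push F -> stack = [F] (size 1)
  Action 3: reduce by T -> F : pop 1, push T -> stack = [T] (size 1)
  Action 4: shift '*' : push -> stack = [T, *] (size 2)
  Action 5: shift 'num' : push -> stack = [T, *, num] (size 3)
  Action 6: reduce by F -> num : pop 1, push F -> stack = [T, *, F] (size 3)
  Action 7: reduce by T -> T * F : pop 3, push T -> stack = [T] (size 1)
  Action 8: reduce by E -> T : pop 1, push E -> stack = [E] (size 1)
  Action 9: shift '+' : push -> stack = [E, +] (size 2)
  Action 10: shift 'num' : push -> stack = [E, +, num] (size 3)
Final stack size: 3

3


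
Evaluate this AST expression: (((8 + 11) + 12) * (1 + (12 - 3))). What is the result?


Expression: (((8 + 11) + 12) * (1 + (12 - 3)))
Evaluating step by step:
  8 + 11 = 19
  19 + 12 = 31
  12 - 3 = 9
  1 + 9 = 10
  31 * 10 = 310
Result: 310

310


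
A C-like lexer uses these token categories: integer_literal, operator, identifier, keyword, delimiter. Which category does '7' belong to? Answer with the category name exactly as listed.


Token: '7'
Checking categories:
  identifier: no
  integer_literal: YES
  operator: no
  keyword: no
  delimiter: no
Category: integer_literal

integer_literal


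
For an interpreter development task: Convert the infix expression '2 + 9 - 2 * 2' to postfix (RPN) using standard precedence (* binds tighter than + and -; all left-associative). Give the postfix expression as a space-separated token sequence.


Applying the shunting-yard algorithm:
  Operand 2 -> output
  Push '+' onto operator stack -> op-stack: [+]
  Operand 9 -> output
  See '-' (prec 1); top '+' (prec 1) >= it -> pop '+' to output
  Push '-' onto operator stack -> op-stack: [-]
  Operand 2 -> output
  Push '*' onto operator stack -> op-stack: [-, *]
  Operand 2 -> output
  End of input: pop '*' to output
  End of input: pop '-' to output
Postfix result: 2 9 + 2 2 * -

2 9 + 2 2 * -


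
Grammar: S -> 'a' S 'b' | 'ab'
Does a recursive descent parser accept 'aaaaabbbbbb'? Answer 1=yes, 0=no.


Grammar accepts strings of the form a^n b^n (n >= 1)
Word: 'aaaaabbbbbb'
Counting: 5 a's and 6 b's
Check: 5 == 6? No
Mismatch: a-count != b-count
Rejected

0


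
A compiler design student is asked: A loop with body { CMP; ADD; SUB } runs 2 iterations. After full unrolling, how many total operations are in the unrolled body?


Loop body operations: CMP, ADD, SUB (3 ops per iteration)
Unrolling 2 iterations:
  Iteration 1: CMP, ADD, SUB (3 ops)
  Iteration 2: CMP, ADD, SUB (3 ops)
Total: 2 iterations * 3 ops/iter = 6 operations

6


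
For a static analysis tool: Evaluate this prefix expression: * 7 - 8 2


Parsing prefix expression: * 7 - 8 2
Step 1: Innermost operation '- 8 2'
  8 - 2 = 6
Step 2: Outer operation '* 7 [6]'
  7 * 6 = 42

42


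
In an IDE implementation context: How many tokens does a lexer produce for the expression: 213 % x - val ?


Scanning '213 % x - val'
Token 1: '213' -> integer_literal
Token 2: '%' -> operator
Token 3: 'x' -> identifier
Token 4: '-' -> operator
Token 5: 'val' -> identifier
Total tokens: 5

5


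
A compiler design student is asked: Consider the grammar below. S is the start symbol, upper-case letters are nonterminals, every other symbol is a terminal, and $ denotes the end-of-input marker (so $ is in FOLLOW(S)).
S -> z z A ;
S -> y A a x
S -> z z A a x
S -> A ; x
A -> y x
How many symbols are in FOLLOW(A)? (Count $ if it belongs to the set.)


S is the start symbol and does not occur in any rule body, so FOLLOW(S) = {$}.
Examining every occurrence of A in a rule body:
  S -> z z A ; : A is followed by terminal ';' -> add ';'
  S -> y A a x : A is followed by terminal 'a' -> add 'a'
  S -> z z A a x : A is followed by terminal 'a' -> add 'a' (already in the set)
  S -> A ; x : A is followed by terminal ';' -> add ';' (already in the set)
  A -> y x : A does not occur in the body -> contributes nothing
FOLLOW(A) = {;, a}
Count: 2

2


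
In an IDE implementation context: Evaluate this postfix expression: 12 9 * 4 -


Processing tokens left to right:
Push 12, Push 9
Pop 12 and 9, compute 12 * 9 = 108, push 108
Push 4
Pop 108 and 4, compute 108 - 4 = 104, push 104
Stack result: 104

104


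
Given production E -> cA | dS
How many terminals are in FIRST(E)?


Production: E -> cA | dS
Examining each alternative for leading terminals:
  E -> cA : first terminal = 'c'
  E -> dS : first terminal = 'd'
FIRST(E) = {c, d}
Count: 2

2


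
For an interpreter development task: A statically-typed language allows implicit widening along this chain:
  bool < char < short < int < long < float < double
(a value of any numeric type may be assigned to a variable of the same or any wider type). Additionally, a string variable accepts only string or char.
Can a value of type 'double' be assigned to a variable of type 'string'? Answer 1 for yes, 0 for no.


Target variable type: string
Source value type: double
Rule: string accepts only {string, char}
  source 'double' in {string, char}? No
Result: 0

0


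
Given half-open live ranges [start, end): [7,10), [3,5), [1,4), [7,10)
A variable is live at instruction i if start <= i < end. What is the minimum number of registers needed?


Live ranges:
  Var0: [7, 10)
  Var1: [3, 5)
  Var2: [1, 4)
  Var3: [7, 10)
Sweep-line events (position, delta, active):
  pos=1 start -> active=1
  pos=3 start -> active=2
  pos=4 end -> active=1
  pos=5 end -> active=0
  pos=7 start -> active=1
  pos=7 start -> active=2
  pos=10 end -> active=1
  pos=10 end -> active=0
Maximum simultaneous active: 2
Minimum registers needed: 2

2


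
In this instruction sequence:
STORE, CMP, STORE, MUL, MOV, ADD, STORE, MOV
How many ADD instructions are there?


Scanning instruction sequence for ADD:
  Position 1: STORE
  Position 2: CMP
  Position 3: STORE
  Position 4: MUL
  Position 5: MOV
  Position 6: ADD <- MATCH
  Position 7: STORE
  Position 8: MOV
Matches at positions: [6]
Total ADD count: 1

1


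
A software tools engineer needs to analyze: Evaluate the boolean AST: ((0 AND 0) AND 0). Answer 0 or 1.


Step 1: Evaluate inner node
  0 AND 0 = 0
Step 2: Evaluate root node
  0 AND 0 = 0

0


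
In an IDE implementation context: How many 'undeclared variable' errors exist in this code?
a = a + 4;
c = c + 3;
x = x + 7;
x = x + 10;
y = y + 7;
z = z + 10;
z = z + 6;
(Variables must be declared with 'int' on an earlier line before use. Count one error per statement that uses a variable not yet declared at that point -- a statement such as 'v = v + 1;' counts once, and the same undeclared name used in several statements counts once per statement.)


Scanning code line by line:
  Line 1: use 'a' -> ERROR (undeclared)
  Line 2: use 'c' -> ERROR (undeclared)
  Line 3: use 'x' -> ERROR (undeclared)
  Line 4: use 'x' -> ERROR (undeclared)
  Line 5: use 'y' -> ERROR (undeclared)
  Line 6: use 'z' -> ERROR (undeclared)
  Line 7: use 'z' -> ERROR (undeclared)
Total undeclared variable errors: 7

7


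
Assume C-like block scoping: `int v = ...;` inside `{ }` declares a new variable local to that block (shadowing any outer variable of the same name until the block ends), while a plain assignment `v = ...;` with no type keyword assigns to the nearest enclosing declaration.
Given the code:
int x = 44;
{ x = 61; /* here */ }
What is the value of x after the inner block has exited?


Analyzing scoping rules:
Outer scope: declares x = 44
Inner block: 'x = 61;' has no type keyword, so it is an assignment to the outer x (no shadowing)
The assignment changed the outer variable itself, so the new value persists after the block -> 61
Result: 61

61


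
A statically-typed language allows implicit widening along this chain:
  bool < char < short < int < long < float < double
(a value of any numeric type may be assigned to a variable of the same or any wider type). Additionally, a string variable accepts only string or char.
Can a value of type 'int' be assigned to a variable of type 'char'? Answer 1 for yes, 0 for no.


Target variable type: char
Source value type: int
Numeric ranks: int=3, char=1
Widening allowed iff rank(source) <= rank(target): 3 <= 1? No
Result: 0

0


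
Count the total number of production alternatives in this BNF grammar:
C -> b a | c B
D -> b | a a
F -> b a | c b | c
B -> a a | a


Counting alternatives per rule:
  C: 2 alternative(s)
  D: 2 alternative(s)
  F: 3 alternative(s)
  B: 2 alternative(s)
Sum: 2 + 2 + 3 + 2 = 9

9


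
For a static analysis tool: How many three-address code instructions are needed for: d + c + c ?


Expression: d + c + c
Generating three-address code (respecting * over +/- precedence):
  Instruction 1: t1 = d + c
  Instruction 2: t2 = t1 + c
Total instructions: 2

2


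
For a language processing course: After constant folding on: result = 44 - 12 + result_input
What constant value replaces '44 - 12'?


Identifying constant sub-expression:
  Original: result = 44 - 12 + result_input
  44 and 12 are both compile-time constants
  Evaluating: 44 - 12 = 32
  After folding: result = 32 + result_input

32


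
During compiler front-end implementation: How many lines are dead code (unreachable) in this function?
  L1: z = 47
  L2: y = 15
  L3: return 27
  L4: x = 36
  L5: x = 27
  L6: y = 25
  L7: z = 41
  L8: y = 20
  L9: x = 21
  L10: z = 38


Analyzing control flow:
  L1: reachable (before return)
  L2: reachable (before return)
  L3: reachable (return statement)
  L4: DEAD (after return at L3)
  L5: DEAD (after return at L3)
  L6: DEAD (after return at L3)
  L7: DEAD (after return at L3)
  L8: DEAD (after return at L3)
  L9: DEAD (after return at L3)
  L10: DEAD (after return at L3)
Return at L3, total lines = 10
Dead lines: L4 through L10
Count: 7

7


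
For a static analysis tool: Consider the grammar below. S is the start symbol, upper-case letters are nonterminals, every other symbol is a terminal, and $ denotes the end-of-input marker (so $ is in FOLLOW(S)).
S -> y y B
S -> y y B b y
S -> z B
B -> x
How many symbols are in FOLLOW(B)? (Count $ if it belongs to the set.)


S is the start symbol and does not occur in any rule body, so FOLLOW(S) = {$}.
Examining every occurrence of B in a rule body:
  S -> y y B : B is at the right end -> add FOLLOW(S) = {$}
  S -> y y B b y : B is followed by terminal 'b' -> add 'b'
  S -> z B : B is at the right end -> add FOLLOW(S) = {$} (already in the set)
  B -> x : B does not occur in the body -> contributes nothing
FOLLOW(B) = {b, $}
Count: 2

2


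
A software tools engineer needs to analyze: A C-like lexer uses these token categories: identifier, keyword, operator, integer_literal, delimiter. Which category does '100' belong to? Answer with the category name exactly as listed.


Token: '100'
Checking categories:
  identifier: no
  integer_literal: YES
  operator: no
  keyword: no
  delimiter: no
Category: integer_literal

integer_literal


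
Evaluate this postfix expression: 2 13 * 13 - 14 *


Processing tokens left to right:
Push 2, Push 13
Pop 2 and 13, compute 2 * 13 = 26, push 26
Push 13
Pop 26 and 13, compute 26 - 13 = 13, push 13
Push 14
Pop 13 and 14, compute 13 * 14 = 182, push 182
Stack result: 182

182


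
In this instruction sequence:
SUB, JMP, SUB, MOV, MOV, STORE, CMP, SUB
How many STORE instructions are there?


Scanning instruction sequence for STORE:
  Position 1: SUB
  Position 2: JMP
  Position 3: SUB
  Position 4: MOV
  Position 5: MOV
  Position 6: STORE <- MATCH
  Position 7: CMP
  Position 8: SUB
Matches at positions: [6]
Total STORE count: 1

1


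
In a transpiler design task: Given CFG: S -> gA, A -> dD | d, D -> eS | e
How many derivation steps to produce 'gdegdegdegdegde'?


Grammar: S -> gA, A -> dD | d, D -> eS | e
Deriving 'gdegdegdegdegde':
Step 1: S -> gA => gA
Step 2: A -> dD => gdD
Step 3: D -> eS => gdeS
Step 4: S -> gA => gdegA
Step 5: A -> dD => gdegdD
Step 6: D -> eS => gdegdeS
Step 7: S -> gA => gdegdegA
Step 8: A -> dD => gdegdegdD
Step 9: D -> eS => gdegdegdeS
Step 10: S -> gA => gdegdegdegA
Step 11: A -> dD => gdegdegdegdD
Step 12: D -> eS => gdegdegdegdeS
Step 13: S -> gA => gdegdegdegdegA
Step 14: A -> dD => gdegdegdegdegdD
Step 15: D -> e => gdegdegdegdegde
Total derivation steps: 15

15


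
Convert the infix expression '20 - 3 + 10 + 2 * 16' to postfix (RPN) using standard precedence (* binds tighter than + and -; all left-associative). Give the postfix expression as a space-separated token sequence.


Applying the shunting-yard algorithm:
  Operand 20 -> output
  Push '-' onto operator stack -> op-stack: [-]
  Operand 3 -> output
  See '+' (prec 1); top '-' (prec 1) >= it -> pop '-' to output
  Push '+' onto operator stack -> op-stack: [+]
  Operand 10 -> output
  See '+' (prec 1); top '+' (prec 1) >= it -> pop '+' to output
  Push '+' onto operator stack -> op-stack: [+]
  Operand 2 -> output
  Push '*' onto operator stack -> op-stack: [+, *]
  Operand 16 -> output
  End of input: pop '*' to output
  End of input: pop '+' to output
Postfix result: 20 3 - 10 + 2 16 * +

20 3 - 10 + 2 16 * +


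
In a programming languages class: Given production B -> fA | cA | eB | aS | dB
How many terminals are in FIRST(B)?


Production: B -> fA | cA | eB | aS | dB
Examining each alternative for leading terminals:
  B -> fA : first terminal = 'f'
  B -> cA : first terminal = 'c'
  B -> eB : first terminal = 'e'
  B -> aS : first terminal = 'a'
  B -> dB : first terminal = 'd'
FIRST(B) = {a, c, d, e, f}
Count: 5

5


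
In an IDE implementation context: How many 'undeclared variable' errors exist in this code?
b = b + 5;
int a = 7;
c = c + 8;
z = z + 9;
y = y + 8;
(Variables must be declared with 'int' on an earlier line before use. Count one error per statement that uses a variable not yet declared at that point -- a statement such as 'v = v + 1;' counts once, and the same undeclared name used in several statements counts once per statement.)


Scanning code line by line:
  Line 1: use 'b' -> ERROR (undeclared)
  Line 2: declare 'a' -> declared = ['a']
  Line 3: use 'c' -> ERROR (undeclared)
  Line 4: use 'z' -> ERROR (undeclared)
  Line 5: use 'y' -> ERROR (undeclared)
Total undeclared variable errors: 4

4


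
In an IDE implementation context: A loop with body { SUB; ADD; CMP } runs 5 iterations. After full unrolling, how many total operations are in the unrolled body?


Loop body operations: SUB, ADD, CMP (3 ops per iteration)
Unrolling 5 iterations:
  Iteration 1: SUB, ADD, CMP (3 ops)
  Iteration 2: SUB, ADD, CMP (3 ops)
  Iteration 3: SUB, ADD, CMP (3 ops)
  Iteration 4: SUB, ADD, CMP (3 ops)
  Iteration 5: SUB, ADD, CMP (3 ops)
Total: 5 iterations * 3 ops/iter = 15 operations

15


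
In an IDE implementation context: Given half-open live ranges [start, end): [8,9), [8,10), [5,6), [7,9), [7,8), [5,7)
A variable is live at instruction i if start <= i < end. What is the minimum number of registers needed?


Live ranges:
  Var0: [8, 9)
  Var1: [8, 10)
  Var2: [5, 6)
  Var3: [7, 9)
  Var4: [7, 8)
  Var5: [5, 7)
Sweep-line events (position, delta, active):
  pos=5 start -> active=1
  pos=5 start -> active=2
  pos=6 end -> active=1
  pos=7 end -> active=0
  pos=7 start -> active=1
  pos=7 start -> active=2
  pos=8 end -> active=1
  pos=8 start -> active=2
  pos=8 start -> active=3
  pos=9 end -> active=2
  pos=9 end -> active=1
  pos=10 end -> active=0
Maximum simultaneous active: 3
Minimum registers needed: 3

3


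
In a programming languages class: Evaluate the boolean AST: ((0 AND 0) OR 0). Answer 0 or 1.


Step 1: Evaluate inner node
  0 AND 0 = 0
Step 2: Evaluate root node
  0 OR 0 = 0

0


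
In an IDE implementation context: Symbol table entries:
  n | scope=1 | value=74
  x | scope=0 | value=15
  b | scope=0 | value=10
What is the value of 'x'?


Searching symbol table for 'x':
  n | scope=1 | value=74
  x | scope=0 | value=15 <- MATCH
  b | scope=0 | value=10
Found 'x' at scope 0 with value 15

15


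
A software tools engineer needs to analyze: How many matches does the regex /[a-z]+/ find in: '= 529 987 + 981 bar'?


Pattern: /[a-z]+/ (identifiers)
Input: '= 529 987 + 981 bar'
Scanning for matches:
  Match 1: 'bar'
Total matches: 1

1


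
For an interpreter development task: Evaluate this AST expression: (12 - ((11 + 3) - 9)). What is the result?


Expression: (12 - ((11 + 3) - 9))
Evaluating step by step:
  11 + 3 = 14
  14 - 9 = 5
  12 - 5 = 7
Result: 7

7


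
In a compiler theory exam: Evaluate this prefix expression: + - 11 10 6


Parsing prefix expression: + - 11 10 6
Step 1: Innermost operation '- 11 10'
  11 - 10 = 1
Step 2: Outer operation '+ [1] 6'
  1 + 6 = 7

7


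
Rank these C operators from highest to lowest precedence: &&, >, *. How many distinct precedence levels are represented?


Looking up precedence for each operator:
  && -> precedence 2
  > -> precedence 4
  * -> precedence 6
Sorted highest to lowest: *, >, &&
Distinct precedence values: [6, 4, 2]
Number of distinct levels: 3

3


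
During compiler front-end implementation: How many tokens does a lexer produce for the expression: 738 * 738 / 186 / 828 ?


Scanning '738 * 738 / 186 / 828'
Token 1: '738' -> integer_literal
Token 2: '*' -> operator
Token 3: '738' -> integer_literal
Token 4: '/' -> operator
Token 5: '186' -> integer_literal
Token 6: '/' -> operator
Token 7: '828' -> integer_literal
Total tokens: 7

7


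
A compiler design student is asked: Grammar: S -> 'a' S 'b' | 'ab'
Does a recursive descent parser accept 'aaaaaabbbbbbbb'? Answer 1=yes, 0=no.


Grammar accepts strings of the form a^n b^n (n >= 1)
Word: 'aaaaaabbbbbbbb'
Counting: 6 a's and 8 b's
Check: 6 == 8? No
Mismatch: a-count != b-count
Rejected

0


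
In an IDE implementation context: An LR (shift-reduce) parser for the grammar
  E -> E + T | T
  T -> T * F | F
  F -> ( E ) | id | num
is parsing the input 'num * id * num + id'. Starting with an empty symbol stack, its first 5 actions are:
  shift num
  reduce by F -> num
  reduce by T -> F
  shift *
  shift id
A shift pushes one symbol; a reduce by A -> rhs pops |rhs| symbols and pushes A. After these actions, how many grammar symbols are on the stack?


Tracking the symbol stack through each action:
  Action 1: shift 'num' : push -> stack = [num] (size 1)
  Action 2: reduce by F -> num : pop 1, push F -> stack = [F] (size 1)
  Action 3: reduce by T -> F : pop 1, push T -> stack = [T] (size 1)
  Action 4: shift '*' : push -> stack = [T, *] (size 2)
  Action 5: shift 'id' : push -> stack = [T, *, id] (size 3)
Final stack size: 3

3


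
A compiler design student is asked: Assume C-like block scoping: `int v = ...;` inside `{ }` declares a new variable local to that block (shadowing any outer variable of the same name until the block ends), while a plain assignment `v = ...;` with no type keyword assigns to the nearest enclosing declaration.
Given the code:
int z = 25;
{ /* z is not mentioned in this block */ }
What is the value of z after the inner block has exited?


Analyzing scoping rules:
Outer scope: declares z = 25
Inner block: z is neither redeclared nor assigned -> unchanged
After the block -> 25
Result: 25

25


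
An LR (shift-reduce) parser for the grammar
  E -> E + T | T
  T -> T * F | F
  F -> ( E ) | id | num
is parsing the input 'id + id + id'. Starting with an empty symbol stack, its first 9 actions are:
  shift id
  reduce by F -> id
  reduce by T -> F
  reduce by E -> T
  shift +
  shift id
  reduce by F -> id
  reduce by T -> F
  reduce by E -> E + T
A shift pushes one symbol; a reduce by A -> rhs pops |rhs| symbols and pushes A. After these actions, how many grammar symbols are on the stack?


Tracking the symbol stack through each action:
  Action 1: shift 'id' : push -> stack = [id] (size 1)
  Action 2: reduce by F -> id : pop 1, push F -> stack = [F] (size 1)
  Action 3: reduce by T -> F : pop 1, push T -> stack = [T] (size 1)
  Action 4: reduce by E -> T : pop 1, push E -> stack = [E] (size 1)
  Action 5: shift '+' : push -> stack = [E, +] (size 2)
  Action 6: shift 'id' : push -> stack = [E, +, id] (size 3)
  Action 7: reduce by F -> id : pop 1, push F -> stack = [E, +, F] (size 3)
  Action 8: reduce by T -> F : pop 1, push T -> stack = [E, +, T] (size 3)
  Action 9: reduce by E -> E + T : pop 3, push E -> stack = [E] (size 1)
Final stack size: 1

1


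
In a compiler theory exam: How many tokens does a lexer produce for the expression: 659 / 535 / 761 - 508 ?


Scanning '659 / 535 / 761 - 508'
Token 1: '659' -> integer_literal
Token 2: '/' -> operator
Token 3: '535' -> integer_literal
Token 4: '/' -> operator
Token 5: '761' -> integer_literal
Token 6: '-' -> operator
Token 7: '508' -> integer_literal
Total tokens: 7

7


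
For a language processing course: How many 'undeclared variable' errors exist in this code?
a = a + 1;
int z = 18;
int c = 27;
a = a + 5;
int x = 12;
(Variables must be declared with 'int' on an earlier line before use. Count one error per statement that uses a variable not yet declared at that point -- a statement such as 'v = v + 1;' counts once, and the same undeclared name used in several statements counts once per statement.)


Scanning code line by line:
  Line 1: use 'a' -> ERROR (undeclared)
  Line 2: declare 'z' -> declared = ['z']
  Line 3: declare 'c' -> declared = ['c', 'z']
  Line 4: use 'a' -> ERROR (undeclared)
  Line 5: declare 'x' -> declared = ['c', 'x', 'z']
Total undeclared variable errors: 2

2


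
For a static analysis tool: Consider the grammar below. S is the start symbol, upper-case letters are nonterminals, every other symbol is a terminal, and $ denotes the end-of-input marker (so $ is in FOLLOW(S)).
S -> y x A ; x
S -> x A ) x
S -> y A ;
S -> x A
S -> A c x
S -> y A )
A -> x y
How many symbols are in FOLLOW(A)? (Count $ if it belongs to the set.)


S is the start symbol and does not occur in any rule body, so FOLLOW(S) = {$}.
Examining every occurrence of A in a rule body:
  S -> y x A ; x : A is followed by terminal ';' -> add ';'
  S -> x A ) x : A is followed by terminal ')' -> add ')'
  S -> y A ; : A is followed by terminal ';' -> add ';' (already in the set)
  S -> x A : A is at the right end -> add FOLLOW(S) = {$}
  S -> A c x : A is followed by terminal 'c' -> add 'c'
  S -> y A ) : A is followed by terminal ')' -> add ')' (already in the set)
  A -> x y : A does not occur in the body -> contributes nothing
FOLLOW(A) = {), ;, c, $}
Count: 4

4


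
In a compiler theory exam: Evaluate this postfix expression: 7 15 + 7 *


Processing tokens left to right:
Push 7, Push 15
Pop 7 and 15, compute 7 + 15 = 22, push 22
Push 7
Pop 22 and 7, compute 22 * 7 = 154, push 154
Stack result: 154

154


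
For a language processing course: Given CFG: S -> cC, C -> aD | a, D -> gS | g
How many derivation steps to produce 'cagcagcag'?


Grammar: S -> cC, C -> aD | a, D -> gS | g
Deriving 'cagcagcag':
Step 1: S -> cC => cC
Step 2: C -> aD => caD
Step 3: D -> gS => cagS
Step 4: S -> cC => cagcC
Step 5: C -> aD => cagcaD
Step 6: D -> gS => cagcagS
Step 7: S -> cC => cagcagcC
Step 8: C -> aD => cagcagcaD
Step 9: D -> g => cagcagcag
Total derivation steps: 9

9


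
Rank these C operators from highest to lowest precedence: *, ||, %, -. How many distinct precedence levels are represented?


Looking up precedence for each operator:
  * -> precedence 6
  || -> precedence 1
  % -> precedence 6
  - -> precedence 5
Sorted highest to lowest: *, %, -, ||
Distinct precedence values: [6, 5, 1]
Number of distinct levels: 3

3


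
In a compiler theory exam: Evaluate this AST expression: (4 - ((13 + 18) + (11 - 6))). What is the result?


Expression: (4 - ((13 + 18) + (11 - 6)))
Evaluating step by step:
  13 + 18 = 31
  11 - 6 = 5
  31 + 5 = 36
  4 - 36 = -32
Result: -32

-32


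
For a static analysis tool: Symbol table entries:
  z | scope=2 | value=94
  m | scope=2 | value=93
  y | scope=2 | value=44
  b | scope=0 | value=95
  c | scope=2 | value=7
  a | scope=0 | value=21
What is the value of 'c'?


Searching symbol table for 'c':
  z | scope=2 | value=94
  m | scope=2 | value=93
  y | scope=2 | value=44
  b | scope=0 | value=95
  c | scope=2 | value=7 <- MATCH
  a | scope=0 | value=21
Found 'c' at scope 2 with value 7

7


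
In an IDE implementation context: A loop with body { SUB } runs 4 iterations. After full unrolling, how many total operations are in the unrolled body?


Loop body operations: SUB (1 op per iteration)
Unrolling 4 iterations:
  Iteration 1: SUB (1 ops)
  Iteration 2: SUB (1 ops)
  Iteration 3: SUB (1 ops)
  Iteration 4: SUB (1 ops)
Total: 4 iterations * 1 ops/iter = 4 operations

4


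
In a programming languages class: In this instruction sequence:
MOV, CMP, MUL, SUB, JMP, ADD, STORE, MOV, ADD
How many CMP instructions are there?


Scanning instruction sequence for CMP:
  Position 1: MOV
  Position 2: CMP <- MATCH
  Position 3: MUL
  Position 4: SUB
  Position 5: JMP
  Position 6: ADD
  Position 7: STORE
  Position 8: MOV
  Position 9: ADD
Matches at positions: [2]
Total CMP count: 1

1


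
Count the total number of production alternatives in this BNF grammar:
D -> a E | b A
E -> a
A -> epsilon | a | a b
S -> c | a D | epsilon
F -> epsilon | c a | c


Counting alternatives per rule:
  D: 2 alternative(s)
  E: 1 alternative(s)
  A: 3 alternative(s)
  S: 3 alternative(s)
  F: 3 alternative(s)
Sum: 2 + 1 + 3 + 3 + 3 = 12

12


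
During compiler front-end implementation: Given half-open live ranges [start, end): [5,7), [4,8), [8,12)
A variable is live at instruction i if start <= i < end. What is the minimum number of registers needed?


Live ranges:
  Var0: [5, 7)
  Var1: [4, 8)
  Var2: [8, 12)
Sweep-line events (position, delta, active):
  pos=4 start -> active=1
  pos=5 start -> active=2
  pos=7 end -> active=1
  pos=8 end -> active=0
  pos=8 start -> active=1
  pos=12 end -> active=0
Maximum simultaneous active: 2
Minimum registers needed: 2

2


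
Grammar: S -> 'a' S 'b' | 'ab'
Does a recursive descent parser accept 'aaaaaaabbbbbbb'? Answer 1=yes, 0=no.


Grammar accepts strings of the form a^n b^n (n >= 1)
Word: 'aaaaaaabbbbbbb'
Counting: 7 a's and 7 b's
Check: 7 == 7? Yes
Derivation (S -> aSb applied 6 time(s), then S -> ab): S => aSb => aaSbb => aaaSbbb => aaaaSbbbb => aaaaaSbbbbb => aaaaaaSbbbbbb => aaaaaaabbbbbbb
Accepted

1


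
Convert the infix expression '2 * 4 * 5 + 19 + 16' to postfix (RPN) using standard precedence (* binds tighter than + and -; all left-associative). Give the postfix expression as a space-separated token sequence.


Applying the shunting-yard algorithm:
  Operand 2 -> output
  Push '*' onto operator stack -> op-stack: [*]
  Operand 4 -> output
  See '*' (prec 2); top '*' (prec 2) >= it -> pop '*' to output
  Push '*' onto operator stack -> op-stack: [*]
  Operand 5 -> output
  See '+' (prec 1); top '*' (prec 2) >= it -> pop '*' to output
  Push '+' onto operator stack -> op-stack: [+]
  Operand 19 -> output
  See '+' (prec 1); top '+' (prec 1) >= it -> pop '+' to output
  Push '+' onto operator stack -> op-stack: [+]
  Operand 16 -> output
  End of input: pop '+' to output
Postfix result: 2 4 * 5 * 19 + 16 +

2 4 * 5 * 19 + 16 +


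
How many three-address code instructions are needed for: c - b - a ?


Expression: c - b - a
Generating three-address code (respecting * over +/- precedence):
  Instruction 1: t1 = c - b
  Instruction 2: t2 = t1 - a
Total instructions: 2

2


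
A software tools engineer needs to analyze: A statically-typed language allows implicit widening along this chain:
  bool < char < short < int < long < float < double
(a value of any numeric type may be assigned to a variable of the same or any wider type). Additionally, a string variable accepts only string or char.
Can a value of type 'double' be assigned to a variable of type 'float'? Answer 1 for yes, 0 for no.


Target variable type: float
Source value type: double
Numeric ranks: double=6, float=5
Widening allowed iff rank(source) <= rank(target): 6 <= 5? No
Result: 0

0


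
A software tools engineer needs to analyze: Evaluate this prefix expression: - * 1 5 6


Parsing prefix expression: - * 1 5 6
Step 1: Innermost operation '* 1 5'
  1 * 5 = 5
Step 2: Outer operation '- [5] 6'
  5 - 6 = -1

-1


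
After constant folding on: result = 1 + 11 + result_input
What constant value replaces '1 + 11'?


Identifying constant sub-expression:
  Original: result = 1 + 11 + result_input
  1 and 11 are both compile-time constants
  Evaluating: 1 + 11 = 12
  After folding: result = 12 + result_input

12


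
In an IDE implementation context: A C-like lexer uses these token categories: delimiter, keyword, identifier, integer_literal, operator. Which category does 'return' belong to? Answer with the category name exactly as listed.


Token: 'return'
Checking categories:
  identifier: no
  integer_literal: no
  operator: no
  keyword: YES
  delimiter: no
Category: keyword

keyword


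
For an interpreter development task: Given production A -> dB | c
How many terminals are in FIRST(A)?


Production: A -> dB | c
Examining each alternative for leading terminals:
  A -> dB : first terminal = 'd'
  A -> c : first terminal = 'c'
FIRST(A) = {c, d}
Count: 2

2


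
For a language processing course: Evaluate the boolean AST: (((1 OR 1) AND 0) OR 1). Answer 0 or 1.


Step 1: Evaluate inner node
  1 OR 1 = 1
Step 2: Evaluate next node
  1 AND 0 = 0
Step 3: Evaluate root node
  0 OR 1 = 1

1


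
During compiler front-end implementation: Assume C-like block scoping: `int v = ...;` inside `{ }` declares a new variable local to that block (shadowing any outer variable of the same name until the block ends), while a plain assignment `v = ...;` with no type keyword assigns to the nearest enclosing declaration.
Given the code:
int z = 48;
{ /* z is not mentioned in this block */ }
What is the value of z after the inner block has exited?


Analyzing scoping rules:
Outer scope: declares z = 48
Inner block: z is neither redeclared nor assigned -> unchanged
After the block -> 48
Result: 48

48
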